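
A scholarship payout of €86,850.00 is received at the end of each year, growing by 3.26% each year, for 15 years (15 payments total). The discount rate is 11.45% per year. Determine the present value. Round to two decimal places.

€722,945.11

Periodic rate r = 0.1145 per year.
Growing ordinary annuity: PV = PMT₁ × [1 − ((1+g)/(1+r))^n] / (r − g) = 86,850 × [1 − ((1+0.0326)/(1+r))^15] / (r − 0.0326) = €722,945.11.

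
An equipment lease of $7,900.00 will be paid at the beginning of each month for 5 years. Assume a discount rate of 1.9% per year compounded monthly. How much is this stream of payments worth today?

$452,555.88

This is an annuity due: 60 payments of $7,900.00 at the beginning of each month.
Periodic rate r = 0.019/12 per month; n is counted in months.
PV = PMT × [(1 − (1+r)^−n)/r] × (1+r) = 7,900 × [1 − (1+r)^−60] / r × (1+r) = $452,555.88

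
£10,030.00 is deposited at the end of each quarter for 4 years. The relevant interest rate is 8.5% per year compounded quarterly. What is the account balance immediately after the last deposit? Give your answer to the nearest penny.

This is an ordinary annuity: 16 deposits of £10,030.00 at the end of each quarter.
Periodic rate r = 0.085/4 per quarter; n is counted in quarters.
FV = PMT × [((1+r)^n − 1)/r] = 10,030 × [(1+r)^16 − 1] / r = £188,777.29

£188,777.29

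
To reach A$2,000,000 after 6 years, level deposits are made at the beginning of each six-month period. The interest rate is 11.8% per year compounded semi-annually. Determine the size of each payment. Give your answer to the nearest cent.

Level annuity due; solve FV = PMT × [((1+r)^n − 1)/r] × (1+r) for PMT.
Periodic rate r = 0.118/2 per half-year; n is counted in half-years.
With n = 12: PMT = 2,000,000 / ([((1+r)^n − 1)/r] × (1+r)) = A$112,604.31

A$112,604.31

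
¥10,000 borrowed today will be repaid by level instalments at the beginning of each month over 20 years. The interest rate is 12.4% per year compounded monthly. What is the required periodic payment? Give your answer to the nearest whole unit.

¥112

Level annuity due; solve PV = PMT × [(1 − (1+r)^−n)/r] × (1+r) for PMT.
Periodic rate r = 0.124/12 per month; n is counted in months.
With n = 240: PMT = 10,000 / ([(1 − (1+r)^−n)/r] × (1+r)) = ¥112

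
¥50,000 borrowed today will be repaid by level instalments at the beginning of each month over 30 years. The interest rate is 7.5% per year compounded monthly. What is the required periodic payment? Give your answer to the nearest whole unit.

¥347

Level annuity due; solve PV = PMT × [(1 − (1+r)^−n)/r] × (1+r) for PMT.
Periodic rate r = 0.075/12 per month; n is counted in months.
With n = 360: PMT = 50,000 / ([(1 − (1+r)^−n)/r] × (1+r)) = ¥347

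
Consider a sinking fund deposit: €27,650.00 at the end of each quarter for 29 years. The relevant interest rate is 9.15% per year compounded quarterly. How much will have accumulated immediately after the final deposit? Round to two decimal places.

This is an ordinary annuity: 116 deposits of €27,650.00 at the end of each quarter.
Periodic rate r = 0.0915/4 per quarter; n is counted in quarters.
FV = PMT × [((1+r)^n − 1)/r] = 27,650 × [(1+r)^116 − 1] / r = €15,454,190.99

€15,454,190.99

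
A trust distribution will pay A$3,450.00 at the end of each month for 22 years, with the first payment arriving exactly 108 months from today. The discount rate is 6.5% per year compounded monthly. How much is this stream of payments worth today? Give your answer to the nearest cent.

Ordinary annuity of 264 payments, first payment at period 108.
Periodic rate r = 0.065/12 per month; n is counted in months.
The ordinary-annuity PV formula values the stream one period before the first payment (period 107); discount that back 107 periods:
PV₀ = 3,450 × [1 − (1+r)^−264] / r × (1+r)^−107 = A$271,478.94

A$271,478.94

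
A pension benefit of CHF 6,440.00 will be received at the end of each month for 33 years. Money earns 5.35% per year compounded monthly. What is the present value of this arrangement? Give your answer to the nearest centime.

CHF 1,196,360.96

This is an ordinary annuity: 396 payments of CHF 6,440.00 at the end of each month.
Periodic rate r = 0.0535/12 per month; n is counted in months.
PV = PMT × [(1 − (1+r)^−n)/r] = 6,440 × [1 − (1+r)^−396] / r = CHF 1,196,360.96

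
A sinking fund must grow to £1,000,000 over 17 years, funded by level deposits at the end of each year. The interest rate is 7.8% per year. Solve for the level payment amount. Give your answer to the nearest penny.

Level ordinary annuity; solve FV = PMT × [((1+r)^n − 1)/r] for PMT.
Periodic rate r = 0.078 per year.
With n = 17: PMT = 1,000,000 / ([((1+r)^n − 1)/r]) = £30,171.21

£30,171.21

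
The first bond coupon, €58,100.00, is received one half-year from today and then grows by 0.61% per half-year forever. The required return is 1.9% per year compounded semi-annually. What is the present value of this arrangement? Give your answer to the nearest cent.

Periodic rate r = 0.019/2 per half-year.
Growing perpetuity (Gordon): PV = PMT₁ / (r − g) = 58,100 / (r − 0.0061) = €17,088,235.29.

€17,088,235.29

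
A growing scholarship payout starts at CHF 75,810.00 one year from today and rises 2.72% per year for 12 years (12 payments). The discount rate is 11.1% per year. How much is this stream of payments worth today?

CHF 551,654.59

Periodic rate r = 0.111 per year.
Growing ordinary annuity: PV = PMT₁ × [1 − ((1+g)/(1+r))^n] / (r − g) = 75,810 × [1 − ((1+0.0272)/(1+r))^12] / (r − 0.0272) = CHF 551,654.59.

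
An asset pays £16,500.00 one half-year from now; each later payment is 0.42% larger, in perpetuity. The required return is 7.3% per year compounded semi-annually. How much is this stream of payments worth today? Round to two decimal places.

£510,835.91

Periodic rate r = 0.073/2 per half-year.
Growing perpetuity (Gordon): PV = PMT₁ / (r − g) = 16,500 / (r − 0.0042) = £510,835.91.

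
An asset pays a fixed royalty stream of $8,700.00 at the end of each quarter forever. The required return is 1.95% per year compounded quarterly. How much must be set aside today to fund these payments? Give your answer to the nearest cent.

$1,784,615.38

Periodic rate r = 0.0195/4 per quarter.
Level perpetuity: PV = PMT / r = 8,700 / (0.0195/4) = $1,784,615.38.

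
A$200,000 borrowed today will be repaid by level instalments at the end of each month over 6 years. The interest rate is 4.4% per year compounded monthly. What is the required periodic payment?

Level ordinary annuity; solve PV = PMT × [(1 − (1+r)^−n)/r] for PMT.
Periodic rate r = 0.044/12 per month; n is counted in months.
With n = 72: PMT = 200,000 / ([(1 − (1+r)^−n)/r]) = A$3,165.62

A$3,165.62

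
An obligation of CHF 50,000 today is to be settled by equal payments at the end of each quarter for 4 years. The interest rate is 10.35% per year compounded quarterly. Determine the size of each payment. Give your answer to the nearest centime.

CHF 3,856.08

Level ordinary annuity; solve PV = PMT × [(1 − (1+r)^−n)/r] for PMT.
Periodic rate r = 0.1035/4 per quarter; n is counted in quarters.
With n = 16: PMT = 50,000 / ([(1 − (1+r)^−n)/r]) = CHF 3,856.08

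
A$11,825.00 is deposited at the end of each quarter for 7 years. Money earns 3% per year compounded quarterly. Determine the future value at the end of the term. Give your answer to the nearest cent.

This is an ordinary annuity: 28 deposits of A$11,825.00 at the end of each quarter.
Periodic rate r = 0.03/4 per quarter; n is counted in quarters.
FV = PMT × [((1+r)^n − 1)/r] = 11,825 × [(1+r)^28 − 1] / r = A$366,908.86

A$366,908.86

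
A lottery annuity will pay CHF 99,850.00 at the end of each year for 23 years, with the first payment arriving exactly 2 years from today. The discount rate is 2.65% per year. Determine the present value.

CHF 1,659,303.83

Ordinary annuity of 23 payments, first payment at period 2.
Periodic rate r = 0.0265 per year.
The ordinary-annuity PV formula values the stream one period before the first payment (period 1); discount that back 1 periods:
PV₀ = 99,850 × [1 − (1+r)^−23] / r × (1+r)^−1 = CHF 1,659,303.83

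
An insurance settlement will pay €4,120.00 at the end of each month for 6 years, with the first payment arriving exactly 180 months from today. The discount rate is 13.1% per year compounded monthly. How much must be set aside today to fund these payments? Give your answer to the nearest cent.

€29,313.72

Ordinary annuity of 72 payments, first payment at period 180.
Periodic rate r = 0.131/12 per month; n is counted in months.
The ordinary-annuity PV formula values the stream one period before the first payment (period 179); discount that back 179 periods:
PV₀ = 4,120 × [1 − (1+r)^−72] / r × (1+r)^−179 = €29,313.72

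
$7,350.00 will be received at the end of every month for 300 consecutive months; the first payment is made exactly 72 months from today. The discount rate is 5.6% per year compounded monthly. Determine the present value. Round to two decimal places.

$851,691.84

Ordinary annuity of 300 payments, first payment at period 72.
Periodic rate r = 0.056/12 per month; n is counted in months.
The ordinary-annuity PV formula values the stream one period before the first payment (period 71); discount that back 71 periods:
PV₀ = 7,350 × [1 − (1+r)^−300] / r × (1+r)^−71 = $851,691.84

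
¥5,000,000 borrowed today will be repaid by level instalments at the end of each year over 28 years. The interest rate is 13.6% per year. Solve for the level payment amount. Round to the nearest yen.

Level ordinary annuity; solve PV = PMT × [(1 − (1+r)^−n)/r] for PMT.
Periodic rate r = 0.136 per year.
With n = 28: PMT = 5,000,000 / ([(1 − (1+r)^−n)/r]) = ¥699,693

¥699,693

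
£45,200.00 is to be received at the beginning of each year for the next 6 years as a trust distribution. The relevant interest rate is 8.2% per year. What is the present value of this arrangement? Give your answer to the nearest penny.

This is an annuity due: 6 payments of £45,200.00 at the beginning of each year.
Periodic rate r = 0.082 per year.
PV = PMT × [(1 − (1+r)^−n)/r] × (1+r) = 45,200 × [1 − (1+r)^−6] / r × (1+r) = £224,723.18

£224,723.18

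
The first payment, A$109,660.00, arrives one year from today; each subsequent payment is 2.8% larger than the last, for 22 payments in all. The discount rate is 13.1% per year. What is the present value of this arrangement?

Periodic rate r = 0.131 per year.
Growing ordinary annuity: PV = PMT₁ × [1 − ((1+g)/(1+r))^n] / (r − g) = 109,660 × [1 − ((1+0.028)/(1+r))^22] / (r − 0.028) = A$934,378.85.

A$934,378.85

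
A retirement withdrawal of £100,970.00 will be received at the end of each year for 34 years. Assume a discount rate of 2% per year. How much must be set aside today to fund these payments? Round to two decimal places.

This is an ordinary annuity: 34 payments of £100,970.00 at the end of each year.
Periodic rate r = 0.02 per year.
PV = PMT × [(1 − (1+r)^−n)/r] = 100,970 × [1 − (1+r)^−34] / r = £2,473,622.81

£2,473,622.81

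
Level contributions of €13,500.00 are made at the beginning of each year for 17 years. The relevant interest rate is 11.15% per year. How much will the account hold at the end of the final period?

This is an annuity due: 17 deposits of €13,500.00 at the beginning of each year.
Periodic rate r = 0.1115 per year.
FV = PMT × [((1+r)^n − 1)/r] × (1+r) = 13,500 × [(1+r)^17 − 1] / r × (1+r) = €677,186.87

€677,186.87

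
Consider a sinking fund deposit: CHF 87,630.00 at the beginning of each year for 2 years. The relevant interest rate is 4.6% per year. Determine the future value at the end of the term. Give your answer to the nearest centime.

This is an annuity due: 2 deposits of CHF 87,630.00 at the beginning of each year.
Periodic rate r = 0.046 per year.
FV = PMT × [((1+r)^n − 1)/r] × (1+r) = 87,630 × [(1+r)^2 − 1] / r × (1+r) = CHF 187,538.37

CHF 187,538.37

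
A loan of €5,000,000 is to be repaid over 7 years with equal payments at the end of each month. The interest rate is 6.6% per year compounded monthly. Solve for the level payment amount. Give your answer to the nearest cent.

Level ordinary annuity; solve PV = PMT × [(1 − (1+r)^−n)/r] for PMT.
Periodic rate r = 0.066/12 per month; n is counted in months.
With n = 84: PMT = 5,000,000 / ([(1 − (1+r)^−n)/r]) = €74,489.48

€74,489.48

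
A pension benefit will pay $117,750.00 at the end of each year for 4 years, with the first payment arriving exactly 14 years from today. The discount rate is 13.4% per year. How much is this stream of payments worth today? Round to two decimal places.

$67,733.15

Ordinary annuity of 4 payments, first payment at period 14.
Periodic rate r = 0.134 per year.
The ordinary-annuity PV formula values the stream one period before the first payment (period 13); discount that back 13 periods:
PV₀ = 117,750 × [1 − (1+r)^−4] / r × (1+r)^−13 = $67,733.15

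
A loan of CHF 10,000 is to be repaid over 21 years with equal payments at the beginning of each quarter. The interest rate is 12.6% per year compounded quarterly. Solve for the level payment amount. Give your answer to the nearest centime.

CHF 329.75

Level annuity due; solve PV = PMT × [(1 − (1+r)^−n)/r] × (1+r) for PMT.
Periodic rate r = 0.126/4 per quarter; n is counted in quarters.
With n = 84: PMT = 10,000 / ([(1 − (1+r)^−n)/r] × (1+r)) = CHF 329.75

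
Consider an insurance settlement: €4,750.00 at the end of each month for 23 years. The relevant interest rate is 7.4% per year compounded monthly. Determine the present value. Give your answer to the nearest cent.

€629,099.85

This is an ordinary annuity: 276 payments of €4,750.00 at the end of each month.
Periodic rate r = 0.074/12 per month; n is counted in months.
PV = PMT × [(1 − (1+r)^−n)/r] = 4,750 × [1 − (1+r)^−276] / r = €629,099.85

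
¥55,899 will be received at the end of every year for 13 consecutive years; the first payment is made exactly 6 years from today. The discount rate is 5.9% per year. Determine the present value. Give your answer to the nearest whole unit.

¥373,714

Ordinary annuity of 13 payments, first payment at period 6.
Periodic rate r = 0.059 per year.
The ordinary-annuity PV formula values the stream one period before the first payment (period 5); discount that back 5 periods:
PV₀ = 55,899 × [1 − (1+r)^−13] / r × (1+r)^−5 = ¥373,714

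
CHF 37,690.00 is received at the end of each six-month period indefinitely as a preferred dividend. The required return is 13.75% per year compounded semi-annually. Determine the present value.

CHF 548,218.18

Periodic rate r = 0.1375/2 per half-year.
Level perpetuity: PV = PMT / r = 37,690 / (0.1375/2) = CHF 548,218.18.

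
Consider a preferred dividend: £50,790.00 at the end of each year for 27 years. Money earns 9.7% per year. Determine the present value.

This is an ordinary annuity: 27 payments of £50,790.00 at the end of each year.
Periodic rate r = 0.097 per year.
PV = PMT × [(1 − (1+r)^−n)/r] = 50,790 × [1 − (1+r)^−27] / r = £480,612.30

£480,612.30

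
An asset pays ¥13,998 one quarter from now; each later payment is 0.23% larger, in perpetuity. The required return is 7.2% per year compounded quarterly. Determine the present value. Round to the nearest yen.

¥891,592

Periodic rate r = 0.072/4 per quarter.
Growing perpetuity (Gordon): PV = PMT₁ / (r − g) = 13,998 / (r − 0.0023) = ¥891,592.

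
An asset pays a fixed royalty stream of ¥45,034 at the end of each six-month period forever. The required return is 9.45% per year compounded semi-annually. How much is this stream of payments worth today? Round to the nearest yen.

Periodic rate r = 0.0945/2 per half-year.
Level perpetuity: PV = PMT / r = 45,034 / (0.0945/2) = ¥953,101.

¥953,101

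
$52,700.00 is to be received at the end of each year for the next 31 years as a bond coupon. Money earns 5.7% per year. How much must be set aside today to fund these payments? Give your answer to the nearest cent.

This is an ordinary annuity: 31 payments of $52,700.00 at the end of each year.
Periodic rate r = 0.057 per year.
PV = PMT × [(1 − (1+r)^−n)/r] = 52,700 × [1 − (1+r)^−31] / r = $758,751.24

$758,751.24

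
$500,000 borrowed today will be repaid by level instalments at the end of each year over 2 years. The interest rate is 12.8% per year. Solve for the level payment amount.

$298,962.41

Level ordinary annuity; solve PV = PMT × [(1 − (1+r)^−n)/r] for PMT.
Periodic rate r = 0.128 per year.
With n = 2: PMT = 500,000 / ([(1 − (1+r)^−n)/r]) = $298,962.41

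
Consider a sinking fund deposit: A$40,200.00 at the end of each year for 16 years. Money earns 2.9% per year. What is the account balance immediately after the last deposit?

A$803,944.07

This is an ordinary annuity: 16 deposits of A$40,200.00 at the end of each year.
Periodic rate r = 0.029 per year.
FV = PMT × [((1+r)^n − 1)/r] = 40,200 × [(1+r)^16 − 1] / r = A$803,944.07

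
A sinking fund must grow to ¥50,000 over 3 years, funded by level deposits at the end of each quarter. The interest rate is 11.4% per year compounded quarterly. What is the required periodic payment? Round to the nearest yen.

Level ordinary annuity; solve FV = PMT × [((1+r)^n − 1)/r] for PMT.
Periodic rate r = 0.114/4 per quarter; n is counted in quarters.
With n = 12: PMT = 50,000 / ([((1+r)^n − 1)/r]) = ¥3,553

¥3,553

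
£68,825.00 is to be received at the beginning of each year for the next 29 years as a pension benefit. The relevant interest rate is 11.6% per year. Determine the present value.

This is an annuity due: 29 payments of £68,825.00 at the beginning of each year.
Periodic rate r = 0.116 per year.
PV = PMT × [(1 − (1+r)^−n)/r] × (1+r) = 68,825 × [1 − (1+r)^−29] / r × (1+r) = £634,684.58

£634,684.58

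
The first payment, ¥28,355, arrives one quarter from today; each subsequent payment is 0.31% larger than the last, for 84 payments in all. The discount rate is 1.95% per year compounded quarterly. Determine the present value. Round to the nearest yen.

¥2,204,610

Periodic rate r = 0.0195/4 per quarter; n is counted in quarters.
Growing ordinary annuity: PV = PMT₁ × [1 − ((1+g)/(1+r))^n] / (r − g) = 28,355 × [1 − ((1+0.0031)/(1+r))^84] / (r − 0.0031) = ¥2,204,610.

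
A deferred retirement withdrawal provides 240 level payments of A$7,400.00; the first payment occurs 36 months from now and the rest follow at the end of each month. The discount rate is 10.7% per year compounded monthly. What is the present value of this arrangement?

A$536,018.91

Ordinary annuity of 240 payments, first payment at period 36.
Periodic rate r = 0.107/12 per month; n is counted in months.
The ordinary-annuity PV formula values the stream one period before the first payment (period 35); discount that back 35 periods:
PV₀ = 7,400 × [1 − (1+r)^−240] / r × (1+r)^−35 = A$536,018.91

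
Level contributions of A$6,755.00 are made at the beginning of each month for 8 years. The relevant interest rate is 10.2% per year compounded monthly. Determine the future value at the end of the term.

This is an annuity due: 96 deposits of A$6,755.00 at the beginning of each month.
Periodic rate r = 0.102/12 per month; n is counted in months.
FV = PMT × [((1+r)^n − 1)/r] × (1+r) = 6,755 × [(1+r)^96 − 1] / r × (1+r) = A$1,004,752.16

A$1,004,752.16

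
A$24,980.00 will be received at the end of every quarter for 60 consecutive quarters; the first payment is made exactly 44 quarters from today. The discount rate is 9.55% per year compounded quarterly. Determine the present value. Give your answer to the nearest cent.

A$287,251.38

Ordinary annuity of 60 payments, first payment at period 44.
Periodic rate r = 0.0955/4 per quarter; n is counted in quarters.
The ordinary-annuity PV formula values the stream one period before the first payment (period 43); discount that back 43 periods:
PV₀ = 24,980 × [1 − (1+r)^−60] / r × (1+r)^−43 = A$287,251.38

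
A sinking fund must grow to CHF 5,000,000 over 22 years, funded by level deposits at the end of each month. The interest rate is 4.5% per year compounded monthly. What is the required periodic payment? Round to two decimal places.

Level ordinary annuity; solve FV = PMT × [((1+r)^n − 1)/r] for PMT.
Periodic rate r = 0.045/12 per month; n is counted in months.
With n = 264: PMT = 5,000,000 / ([((1+r)^n − 1)/r]) = CHF 11,119.31

CHF 11,119.31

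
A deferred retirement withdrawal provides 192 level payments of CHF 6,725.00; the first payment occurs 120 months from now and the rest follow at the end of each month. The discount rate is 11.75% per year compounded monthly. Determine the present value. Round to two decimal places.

CHF 182,233.45

Ordinary annuity of 192 payments, first payment at period 120.
Periodic rate r = 0.1175/12 per month; n is counted in months.
The ordinary-annuity PV formula values the stream one period before the first payment (period 119); discount that back 119 periods:
PV₀ = 6,725 × [1 − (1+r)^−192] / r × (1+r)^−119 = CHF 182,233.45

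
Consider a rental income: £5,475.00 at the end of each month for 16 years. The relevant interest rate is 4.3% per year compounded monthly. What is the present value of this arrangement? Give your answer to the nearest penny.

This is an ordinary annuity: 192 payments of £5,475.00 at the end of each month.
Periodic rate r = 0.043/12 per month; n is counted in months.
PV = PMT × [(1 − (1+r)^−n)/r] = 5,475 × [1 − (1+r)^−192] / r = £759,066.26

£759,066.26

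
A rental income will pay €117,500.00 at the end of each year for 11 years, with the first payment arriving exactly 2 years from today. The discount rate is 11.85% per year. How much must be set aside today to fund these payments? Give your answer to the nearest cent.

€627,874.56

Ordinary annuity of 11 payments, first payment at period 2.
Periodic rate r = 0.1185 per year.
The ordinary-annuity PV formula values the stream one period before the first payment (period 1); discount that back 1 periods:
PV₀ = 117,500 × [1 − (1+r)^−11] / r × (1+r)^−1 = €627,874.56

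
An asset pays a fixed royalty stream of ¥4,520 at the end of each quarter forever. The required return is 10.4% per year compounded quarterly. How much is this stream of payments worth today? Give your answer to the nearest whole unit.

¥173,846

Periodic rate r = 0.104/4 per quarter.
Level perpetuity: PV = PMT / r = 4,520 / (0.104/4) = ¥173,846.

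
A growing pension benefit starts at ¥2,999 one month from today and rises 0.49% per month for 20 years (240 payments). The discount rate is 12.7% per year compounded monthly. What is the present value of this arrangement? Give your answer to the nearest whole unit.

Periodic rate r = 0.127/12 per month; n is counted in months.
Growing ordinary annuity: PV = PMT₁ × [1 − ((1+g)/(1+r))^n] / (r − g) = 2,999 × [1 − ((1+0.0049)/(1+r))^240] / (r − 0.0049) = ¥391,368.

¥391,368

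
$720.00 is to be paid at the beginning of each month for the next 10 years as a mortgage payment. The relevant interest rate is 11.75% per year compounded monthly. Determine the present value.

This is an annuity due: 120 payments of $720.00 at the beginning of each month.
Periodic rate r = 0.1175/12 per month; n is counted in months.
PV = PMT × [(1 − (1+r)^−n)/r] × (1+r) = 720 × [1 − (1+r)^−120] / r × (1+r) = $51,190.08

$51,190.08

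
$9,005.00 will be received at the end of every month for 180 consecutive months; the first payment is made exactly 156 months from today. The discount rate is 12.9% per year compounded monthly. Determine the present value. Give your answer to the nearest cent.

Ordinary annuity of 180 payments, first payment at period 156.
Periodic rate r = 0.129/12 per month; n is counted in months.
The ordinary-annuity PV formula values the stream one period before the first payment (period 155); discount that back 155 periods:
PV₀ = 9,005 × [1 − (1+r)^−180] / r × (1+r)^−155 = $136,392.60

$136,392.60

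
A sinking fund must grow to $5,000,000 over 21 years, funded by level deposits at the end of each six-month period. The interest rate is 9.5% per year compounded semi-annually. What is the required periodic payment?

$39,437.82

Level ordinary annuity; solve FV = PMT × [((1+r)^n − 1)/r] for PMT.
Periodic rate r = 0.095/2 per half-year; n is counted in half-years.
With n = 42: PMT = 5,000,000 / ([((1+r)^n − 1)/r]) = $39,437.82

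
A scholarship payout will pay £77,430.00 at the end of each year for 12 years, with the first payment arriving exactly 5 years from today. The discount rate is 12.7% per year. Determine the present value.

Ordinary annuity of 12 payments, first payment at period 5.
Periodic rate r = 0.127 per year.
The ordinary-annuity PV formula values the stream one period before the first payment (period 4); discount that back 4 periods:
PV₀ = 77,430 × [1 − (1+r)^−12] / r × (1+r)^−4 = £287,912.04

£287,912.04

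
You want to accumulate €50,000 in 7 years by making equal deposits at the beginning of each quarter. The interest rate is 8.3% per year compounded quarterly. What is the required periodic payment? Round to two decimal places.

€1,307.74

Level annuity due; solve FV = PMT × [((1+r)^n − 1)/r] × (1+r) for PMT.
Periodic rate r = 0.083/4 per quarter; n is counted in quarters.
With n = 28: PMT = 50,000 / ([((1+r)^n − 1)/r] × (1+r)) = €1,307.74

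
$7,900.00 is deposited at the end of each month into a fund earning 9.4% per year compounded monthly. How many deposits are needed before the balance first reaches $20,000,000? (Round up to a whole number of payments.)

Periodic rate r = 0.094/12 per month; n is counted in months.
Ordinary annuity FV: 20,000,000 = 7,900 × [((1+r)^n − 1)/r].
(1+r)^n = 1 + 20,000,000 × r / 7,900, so n = ln(1 + 20,000,000·r/7,900) / ln(1+r) = 389.15.
Round up to a whole number of payments: n = 390.

390 payments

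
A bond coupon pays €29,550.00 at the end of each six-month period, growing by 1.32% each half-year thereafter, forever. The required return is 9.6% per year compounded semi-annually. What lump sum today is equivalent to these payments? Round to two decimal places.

€849,137.93

Periodic rate r = 0.096/2 per half-year.
Growing perpetuity (Gordon): PV = PMT₁ / (r − g) = 29,550 / (r − 0.0132) = €849,137.93.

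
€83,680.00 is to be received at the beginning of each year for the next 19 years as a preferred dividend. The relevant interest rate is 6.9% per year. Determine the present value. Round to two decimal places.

This is an annuity due: 19 payments of €83,680.00 at the beginning of each year.
Periodic rate r = 0.069 per year.
PV = PMT × [(1 − (1+r)^−n)/r] × (1+r) = 83,680 × [1 − (1+r)^−19] / r × (1+r) = €931,533.60

€931,533.60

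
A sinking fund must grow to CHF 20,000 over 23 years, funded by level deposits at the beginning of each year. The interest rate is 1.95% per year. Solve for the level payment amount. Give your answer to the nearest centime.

Level annuity due; solve FV = PMT × [((1+r)^n − 1)/r] × (1+r) for PMT.
Periodic rate r = 0.0195 per year.
With n = 23: PMT = 20,000 / ([((1+r)^n − 1)/r] × (1+r)) = CHF 684.07

CHF 684.07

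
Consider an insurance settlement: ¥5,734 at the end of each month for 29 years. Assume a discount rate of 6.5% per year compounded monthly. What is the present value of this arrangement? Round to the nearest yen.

¥897,041

This is an ordinary annuity: 348 payments of ¥5,734 at the end of each month.
Periodic rate r = 0.065/12 per month; n is counted in months.
PV = PMT × [(1 − (1+r)^−n)/r] = 5,734 × [1 − (1+r)^−348] / r = ¥897,041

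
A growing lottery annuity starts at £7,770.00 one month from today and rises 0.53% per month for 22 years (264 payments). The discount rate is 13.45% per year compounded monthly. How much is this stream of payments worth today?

Periodic rate r = 0.1345/12 per month; n is counted in months.
Growing ordinary annuity: PV = PMT₁ × [1 − ((1+g)/(1+r))^n] / (r − g) = 7,770 × [1 − ((1+0.0053)/(1+r))^264] / (r − 0.0053) = £1,035,137.29.

£1,035,137.29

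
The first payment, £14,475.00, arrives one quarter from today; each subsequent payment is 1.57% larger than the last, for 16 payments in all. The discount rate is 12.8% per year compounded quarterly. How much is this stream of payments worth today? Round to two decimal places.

Periodic rate r = 0.128/4 per quarter; n is counted in quarters.
Growing ordinary annuity: PV = PMT₁ × [1 − ((1+g)/(1+r))^n] / (r − g) = 14,475 × [1 − ((1+0.0157)/(1+r))^16] / (r − 0.0157) = £199,696.74.

£199,696.74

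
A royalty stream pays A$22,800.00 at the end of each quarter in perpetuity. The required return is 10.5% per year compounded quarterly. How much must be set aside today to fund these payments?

A$868,571.43

Periodic rate r = 0.105/4 per quarter.
Level perpetuity: PV = PMT / r = 22,800 / (0.105/4) = A$868,571.43.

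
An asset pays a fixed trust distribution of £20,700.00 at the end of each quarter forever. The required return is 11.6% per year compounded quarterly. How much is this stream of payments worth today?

£713,793.10

Periodic rate r = 0.116/4 per quarter.
Level perpetuity: PV = PMT / r = 20,700 / (0.116/4) = £713,793.10.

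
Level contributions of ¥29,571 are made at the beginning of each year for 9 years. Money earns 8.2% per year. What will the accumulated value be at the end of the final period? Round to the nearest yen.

¥402,901

This is an annuity due: 9 deposits of ¥29,571 at the beginning of each year.
Periodic rate r = 0.082 per year.
FV = PMT × [((1+r)^n − 1)/r] × (1+r) = 29,571 × [(1+r)^9 − 1] / r × (1+r) = ¥402,901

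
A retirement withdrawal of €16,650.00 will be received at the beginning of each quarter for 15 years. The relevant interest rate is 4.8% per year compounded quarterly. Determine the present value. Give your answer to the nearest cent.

€717,741.34

This is an annuity due: 60 payments of €16,650.00 at the beginning of each quarter.
Periodic rate r = 0.048/4 per quarter; n is counted in quarters.
PV = PMT × [(1 − (1+r)^−n)/r] × (1+r) = 16,650 × [1 − (1+r)^−60] / r × (1+r) = €717,741.34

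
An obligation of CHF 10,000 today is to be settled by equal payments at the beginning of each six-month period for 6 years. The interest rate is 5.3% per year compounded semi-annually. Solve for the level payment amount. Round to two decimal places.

CHF 958.35

Level annuity due; solve PV = PMT × [(1 − (1+r)^−n)/r] × (1+r) for PMT.
Periodic rate r = 0.053/2 per half-year; n is counted in half-years.
With n = 12: PMT = 10,000 / ([(1 − (1+r)^−n)/r] × (1+r)) = CHF 958.35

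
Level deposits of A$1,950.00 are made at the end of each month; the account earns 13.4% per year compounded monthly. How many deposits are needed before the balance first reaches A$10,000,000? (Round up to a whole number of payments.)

367 payments

Periodic rate r = 0.134/12 per month; n is counted in months.
Ordinary annuity FV: 10,000,000 = 1,950 × [((1+r)^n − 1)/r].
(1+r)^n = 1 + 10,000,000 × r / 1,950, so n = ln(1 + 10,000,000·r/1,950) / ln(1+r) = 366.06.
Round up to a whole number of payments: n = 367.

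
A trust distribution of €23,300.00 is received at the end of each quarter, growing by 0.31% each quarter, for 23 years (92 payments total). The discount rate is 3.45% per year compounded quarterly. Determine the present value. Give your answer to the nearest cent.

Periodic rate r = 0.0345/4 per quarter; n is counted in quarters.
Growing ordinary annuity: PV = PMT₁ × [1 − ((1+g)/(1+r))^n] / (r − g) = 23,300 × [1 − ((1+0.0031)/(1+r))^92] / (r − 0.0031) = €1,672,956.09.

€1,672,956.09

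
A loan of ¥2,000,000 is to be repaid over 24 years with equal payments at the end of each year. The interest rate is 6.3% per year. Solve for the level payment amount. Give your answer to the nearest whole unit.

Level ordinary annuity; solve PV = PMT × [(1 − (1+r)^−n)/r] for PMT.
Periodic rate r = 0.063 per year.
With n = 24: PMT = 2,000,000 / ([(1 − (1+r)^−n)/r]) = ¥163,803

¥163,803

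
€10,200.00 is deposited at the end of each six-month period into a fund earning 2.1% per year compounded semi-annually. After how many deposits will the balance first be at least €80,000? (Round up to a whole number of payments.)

8 payments

Periodic rate r = 0.021/2 per half-year; n is counted in half-years.
Ordinary annuity FV: 80,000 = 10,200 × [((1+r)^n − 1)/r].
(1+r)^n = 1 + 80,000 × r / 10,200, so n = ln(1 + 80,000·r/10,200) / ln(1+r) = 7.58.
Round up to a whole number of payments: n = 8.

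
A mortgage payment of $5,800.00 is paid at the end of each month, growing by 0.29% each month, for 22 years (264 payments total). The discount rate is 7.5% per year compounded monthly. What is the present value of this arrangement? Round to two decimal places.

$1,013,479.57

Periodic rate r = 0.075/12 per month; n is counted in months.
Growing ordinary annuity: PV = PMT₁ × [1 − ((1+g)/(1+r))^n] / (r − g) = 5,800 × [1 − ((1+0.0029)/(1+r))^264] / (r − 0.0029) = $1,013,479.57.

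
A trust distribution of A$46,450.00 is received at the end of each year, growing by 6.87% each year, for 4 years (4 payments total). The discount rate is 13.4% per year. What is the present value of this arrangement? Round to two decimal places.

A$150,228.06

Periodic rate r = 0.134 per year.
Growing ordinary annuity: PV = PMT₁ × [1 − ((1+g)/(1+r))^n] / (r − g) = 46,450 × [1 − ((1+0.0687)/(1+r))^4] / (r − 0.0687) = A$150,228.06.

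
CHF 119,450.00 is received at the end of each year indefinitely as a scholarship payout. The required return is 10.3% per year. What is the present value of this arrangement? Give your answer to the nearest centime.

CHF 1,159,708.74

Periodic rate r = 0.103 per year.
Level perpetuity: PV = PMT / r = 119,450 / (0.103) = CHF 1,159,708.74.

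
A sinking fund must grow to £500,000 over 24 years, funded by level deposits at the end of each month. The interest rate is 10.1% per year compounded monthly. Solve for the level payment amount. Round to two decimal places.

Level ordinary annuity; solve FV = PMT × [((1+r)^n − 1)/r] for PMT.
Periodic rate r = 0.101/12 per month; n is counted in months.
With n = 288: PMT = 500,000 / ([((1+r)^n − 1)/r]) = £413.52

£413.52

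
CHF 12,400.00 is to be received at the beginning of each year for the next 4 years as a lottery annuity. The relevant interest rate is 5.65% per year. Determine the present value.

This is an annuity due: 4 payments of CHF 12,400.00 at the beginning of each year.
Periodic rate r = 0.0565 per year.
PV = PMT × [(1 − (1+r)^−n)/r] × (1+r) = 12,400 × [1 − (1+r)^−4] / r × (1+r) = CHF 45,761.16

CHF 45,761.16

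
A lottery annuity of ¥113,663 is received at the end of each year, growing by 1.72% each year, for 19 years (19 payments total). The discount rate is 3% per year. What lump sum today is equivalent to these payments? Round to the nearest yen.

Periodic rate r = 0.03 per year.
Growing ordinary annuity: PV = PMT₁ × [1 − ((1+g)/(1+r))^n] / (r − g) = 113,663 × [1 − ((1+0.0172)/(1+r))^19] / (r − 0.0172) = ¥1,877,915.

¥1,877,915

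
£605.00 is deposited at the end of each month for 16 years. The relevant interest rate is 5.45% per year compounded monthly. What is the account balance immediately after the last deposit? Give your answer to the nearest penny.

This is an ordinary annuity: 192 deposits of £605.00 at the end of each month.
Periodic rate r = 0.0545/12 per month; n is counted in months.
FV = PMT × [((1+r)^n − 1)/r] = 605 × [(1+r)^192 − 1] / r = £184,760.00

£184,760.00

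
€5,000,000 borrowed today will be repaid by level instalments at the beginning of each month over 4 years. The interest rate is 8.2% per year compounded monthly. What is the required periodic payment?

Level annuity due; solve PV = PMT × [(1 − (1+r)^−n)/r] × (1+r) for PMT.
Periodic rate r = 0.082/12 per month; n is counted in months.
With n = 48: PMT = 5,000,000 / ([(1 − (1+r)^−n)/r] × (1+r)) = €121,702.92

€121,702.92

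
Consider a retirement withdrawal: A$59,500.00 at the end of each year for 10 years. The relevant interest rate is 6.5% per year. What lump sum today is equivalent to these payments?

A$427,735.40

This is an ordinary annuity: 10 payments of A$59,500.00 at the end of each year.
Periodic rate r = 0.065 per year.
PV = PMT × [(1 − (1+r)^−n)/r] = 59,500 × [1 − (1+r)^−10] / r = A$427,735.40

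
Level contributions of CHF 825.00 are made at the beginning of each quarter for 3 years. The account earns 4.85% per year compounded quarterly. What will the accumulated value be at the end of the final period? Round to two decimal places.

CHF 10,716.01

This is an annuity due: 12 deposits of CHF 825.00 at the beginning of each quarter.
Periodic rate r = 0.0485/4 per quarter; n is counted in quarters.
FV = PMT × [((1+r)^n − 1)/r] × (1+r) = 825 × [(1+r)^12 − 1] / r × (1+r) = CHF 10,716.01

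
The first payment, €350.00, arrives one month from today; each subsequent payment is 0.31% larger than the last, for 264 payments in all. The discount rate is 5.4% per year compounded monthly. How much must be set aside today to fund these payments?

Periodic rate r = 0.054/12 per month; n is counted in months.
Growing ordinary annuity: PV = PMT₁ × [1 − ((1+g)/(1+r))^n] / (r − g) = 350 × [1 − ((1+0.0031)/(1+r))^264] / (r − 0.0031) = €77,005.46.

€77,005.46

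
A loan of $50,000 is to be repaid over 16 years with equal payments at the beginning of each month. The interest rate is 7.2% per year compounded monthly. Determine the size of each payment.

$436.68

Level annuity due; solve PV = PMT × [(1 − (1+r)^−n)/r] × (1+r) for PMT.
Periodic rate r = 0.072/12 per month; n is counted in months.
With n = 192: PMT = 50,000 / ([(1 − (1+r)^−n)/r] × (1+r)) = $436.68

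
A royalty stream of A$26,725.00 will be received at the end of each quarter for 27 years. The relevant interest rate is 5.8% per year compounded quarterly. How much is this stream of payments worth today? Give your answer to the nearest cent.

This is an ordinary annuity: 108 payments of A$26,725.00 at the end of each quarter.
Periodic rate r = 0.058/4 per quarter; n is counted in quarters.
PV = PMT × [(1 − (1+r)^−n)/r] = 26,725 × [1 − (1+r)^−108] / r = A$1,453,764.22

A$1,453,764.22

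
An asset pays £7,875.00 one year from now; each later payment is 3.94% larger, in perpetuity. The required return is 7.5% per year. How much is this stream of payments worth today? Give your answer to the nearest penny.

£221,207.87

Periodic rate r = 0.075 per year.
Growing perpetuity (Gordon): PV = PMT₁ / (r − g) = 7,875 / (r − 0.0394) = £221,207.87.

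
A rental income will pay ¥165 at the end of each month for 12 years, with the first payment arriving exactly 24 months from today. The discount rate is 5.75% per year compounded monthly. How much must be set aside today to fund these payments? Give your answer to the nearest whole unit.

Ordinary annuity of 144 payments, first payment at period 24.
Periodic rate r = 0.0575/12 per month; n is counted in months.
The ordinary-annuity PV formula values the stream one period before the first payment (period 23); discount that back 23 periods:
PV₀ = 165 × [1 − (1+r)^−144] / r × (1+r)^−23 = ¥15,351

¥15,351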